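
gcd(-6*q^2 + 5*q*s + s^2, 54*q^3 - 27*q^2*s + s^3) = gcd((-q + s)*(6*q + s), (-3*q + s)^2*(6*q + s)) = 6*q + s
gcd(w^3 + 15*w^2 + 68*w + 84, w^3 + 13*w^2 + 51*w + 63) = w + 7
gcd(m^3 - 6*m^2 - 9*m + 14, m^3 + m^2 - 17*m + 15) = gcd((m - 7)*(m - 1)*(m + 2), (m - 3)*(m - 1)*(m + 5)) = m - 1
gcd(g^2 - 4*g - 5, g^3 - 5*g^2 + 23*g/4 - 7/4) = 1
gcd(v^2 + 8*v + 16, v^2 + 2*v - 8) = v + 4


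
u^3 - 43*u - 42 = (u - 7)*(u + 1)*(u + 6)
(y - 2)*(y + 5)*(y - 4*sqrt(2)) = y^3 - 4*sqrt(2)*y^2 + 3*y^2 - 12*sqrt(2)*y - 10*y + 40*sqrt(2)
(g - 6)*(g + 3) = g^2 - 3*g - 18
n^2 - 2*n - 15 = (n - 5)*(n + 3)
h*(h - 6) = h^2 - 6*h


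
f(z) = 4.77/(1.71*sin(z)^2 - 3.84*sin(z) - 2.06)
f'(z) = 4.77*(-3.42*sin(z)*cos(z) + 3.84*cos(z))/(1.71*sin(z)^2 - 3.84*sin(z) - 2.06)^2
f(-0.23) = -4.35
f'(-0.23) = 17.87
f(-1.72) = 1.40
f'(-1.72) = -0.44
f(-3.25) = -1.94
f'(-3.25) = -2.73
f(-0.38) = -11.91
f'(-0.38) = 141.15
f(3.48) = -7.99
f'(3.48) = -62.87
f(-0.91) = 2.34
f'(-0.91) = 4.61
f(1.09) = -1.16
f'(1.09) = 0.10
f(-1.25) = 1.53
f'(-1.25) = 1.09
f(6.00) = -5.59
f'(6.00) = 30.15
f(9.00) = -1.42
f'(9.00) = -0.94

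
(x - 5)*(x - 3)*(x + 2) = x^3 - 6*x^2 - x + 30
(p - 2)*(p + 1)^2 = p^3 - 3*p - 2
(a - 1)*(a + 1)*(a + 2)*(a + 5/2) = a^4 + 9*a^3/2 + 4*a^2 - 9*a/2 - 5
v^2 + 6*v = v*(v + 6)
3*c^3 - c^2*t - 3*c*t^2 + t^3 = (-3*c + t)*(-c + t)*(c + t)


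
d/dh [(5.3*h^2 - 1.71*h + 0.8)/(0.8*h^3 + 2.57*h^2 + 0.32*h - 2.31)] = (-4.24*h^4 + 2.736*h^3 + 4.1707*h^2 - 28.598*h + 3.6941)/(0.64*h^6 + 4.112*h^5 + 7.1169*h^4 - 2.0512*h^3 - 11.771*h^2 - 1.4784*h + 5.3361)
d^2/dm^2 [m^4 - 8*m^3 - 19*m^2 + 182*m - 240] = 12*m^2 - 48*m - 38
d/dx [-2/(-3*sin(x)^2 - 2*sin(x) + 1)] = -4*(3*sin(x) + 1)*cos(x)/(3*sin(x)^2 + 2*sin(x) - 1)^2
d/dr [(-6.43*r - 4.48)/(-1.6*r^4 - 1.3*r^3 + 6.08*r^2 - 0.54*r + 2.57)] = (-30.864*r^4 - 45.39*r^3 + 21.6224*r^2 + 54.4768*r - 18.9443)/(2.56*r^8 + 4.16*r^7 - 17.766*r^6 - 14.08*r^5 + 30.1464*r^4 - 13.2484*r^3 + 31.5428*r^2 - 2.7756*r + 6.6049)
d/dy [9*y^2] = 18*y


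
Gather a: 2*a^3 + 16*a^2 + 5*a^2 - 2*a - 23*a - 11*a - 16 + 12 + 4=2*a^3 + 21*a^2 - 36*a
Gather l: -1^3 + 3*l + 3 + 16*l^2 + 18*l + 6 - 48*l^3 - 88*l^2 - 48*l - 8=-48*l^3 - 72*l^2 - 27*l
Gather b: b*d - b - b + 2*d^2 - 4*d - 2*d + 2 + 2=b*(d - 2) + 2*d^2 - 6*d + 4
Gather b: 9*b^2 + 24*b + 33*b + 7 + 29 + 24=9*b^2 + 57*b + 60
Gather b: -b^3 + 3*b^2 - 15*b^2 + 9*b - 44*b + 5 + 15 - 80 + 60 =-b^3 - 12*b^2 - 35*b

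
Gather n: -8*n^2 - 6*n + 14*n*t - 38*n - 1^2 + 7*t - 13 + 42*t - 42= -8*n^2 + n*(14*t - 44) + 49*t - 56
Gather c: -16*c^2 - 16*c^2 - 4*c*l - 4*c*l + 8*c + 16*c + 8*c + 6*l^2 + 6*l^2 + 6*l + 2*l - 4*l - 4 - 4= -32*c^2 + c*(32 - 8*l) + 12*l^2 + 4*l - 8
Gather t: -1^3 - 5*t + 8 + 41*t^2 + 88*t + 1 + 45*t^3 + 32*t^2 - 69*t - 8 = 45*t^3 + 73*t^2 + 14*t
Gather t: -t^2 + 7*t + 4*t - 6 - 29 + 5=-t^2 + 11*t - 30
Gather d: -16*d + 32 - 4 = 28 - 16*d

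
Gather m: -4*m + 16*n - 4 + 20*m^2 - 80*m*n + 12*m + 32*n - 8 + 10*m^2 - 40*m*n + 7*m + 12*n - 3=30*m^2 + m*(15 - 120*n) + 60*n - 15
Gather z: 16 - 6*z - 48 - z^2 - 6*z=-z^2 - 12*z - 32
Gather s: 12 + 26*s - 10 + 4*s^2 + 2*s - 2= 4*s^2 + 28*s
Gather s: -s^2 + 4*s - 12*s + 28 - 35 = -s^2 - 8*s - 7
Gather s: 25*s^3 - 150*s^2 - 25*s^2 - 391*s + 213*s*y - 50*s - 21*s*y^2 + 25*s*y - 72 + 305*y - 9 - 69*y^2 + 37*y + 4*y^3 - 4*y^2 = 25*s^3 - 175*s^2 + s*(-21*y^2 + 238*y - 441) + 4*y^3 - 73*y^2 + 342*y - 81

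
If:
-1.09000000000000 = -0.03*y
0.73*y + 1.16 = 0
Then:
No Solution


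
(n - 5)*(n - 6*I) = n^2 - 5*n - 6*I*n + 30*I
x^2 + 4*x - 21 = (x - 3)*(x + 7)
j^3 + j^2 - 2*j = j*(j - 1)*(j + 2)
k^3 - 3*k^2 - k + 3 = (k - 3)*(k - 1)*(k + 1)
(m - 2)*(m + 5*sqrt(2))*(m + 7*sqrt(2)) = m^3 - 2*m^2 + 12*sqrt(2)*m^2 - 24*sqrt(2)*m + 70*m - 140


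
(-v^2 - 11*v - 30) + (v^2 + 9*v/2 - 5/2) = -13*v/2 - 65/2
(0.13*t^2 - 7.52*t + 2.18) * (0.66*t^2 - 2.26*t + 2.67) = 0.0858*t^4 - 5.257*t^3 + 18.7811*t^2 - 25.0052*t + 5.8206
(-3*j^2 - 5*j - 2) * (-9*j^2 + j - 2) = 27*j^4 + 42*j^3 + 19*j^2 + 8*j + 4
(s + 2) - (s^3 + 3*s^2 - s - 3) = -s^3 - 3*s^2 + 2*s + 5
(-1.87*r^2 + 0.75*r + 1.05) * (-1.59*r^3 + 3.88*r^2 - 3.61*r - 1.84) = 2.9733*r^5 - 8.4481*r^4 + 7.9912*r^3 + 4.8073*r^2 - 5.1705*r - 1.932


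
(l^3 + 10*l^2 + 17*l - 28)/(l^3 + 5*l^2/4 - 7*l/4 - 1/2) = 4*(l^2 + 11*l + 28)/(4*l^2 + 9*l + 2)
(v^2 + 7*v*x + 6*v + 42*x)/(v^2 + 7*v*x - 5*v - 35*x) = (v + 6)/(v - 5)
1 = 1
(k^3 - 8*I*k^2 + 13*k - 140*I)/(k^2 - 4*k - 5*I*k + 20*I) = (k^2 - 3*I*k + 28)/(k - 4)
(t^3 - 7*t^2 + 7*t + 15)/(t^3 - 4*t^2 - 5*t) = (t - 3)/t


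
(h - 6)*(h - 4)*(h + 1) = h^3 - 9*h^2 + 14*h + 24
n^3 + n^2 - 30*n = n*(n - 5)*(n + 6)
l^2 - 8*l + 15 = (l - 5)*(l - 3)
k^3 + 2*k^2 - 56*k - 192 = (k - 8)*(k + 4)*(k + 6)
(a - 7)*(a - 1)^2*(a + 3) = a^4 - 6*a^3 - 12*a^2 + 38*a - 21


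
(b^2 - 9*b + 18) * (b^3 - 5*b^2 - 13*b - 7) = b^5 - 14*b^4 + 50*b^3 + 20*b^2 - 171*b - 126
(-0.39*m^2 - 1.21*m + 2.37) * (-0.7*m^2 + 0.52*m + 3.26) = 0.273*m^4 + 0.6442*m^3 - 3.5596*m^2 - 2.7122*m + 7.7262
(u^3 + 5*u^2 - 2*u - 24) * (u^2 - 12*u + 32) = u^5 - 7*u^4 - 30*u^3 + 160*u^2 + 224*u - 768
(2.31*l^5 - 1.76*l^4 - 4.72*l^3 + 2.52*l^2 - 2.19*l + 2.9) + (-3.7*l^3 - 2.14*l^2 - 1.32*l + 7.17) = 2.31*l^5 - 1.76*l^4 - 8.42*l^3 + 0.38*l^2 - 3.51*l + 10.07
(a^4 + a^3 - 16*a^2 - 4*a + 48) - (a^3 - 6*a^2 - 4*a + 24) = a^4 - 10*a^2 + 24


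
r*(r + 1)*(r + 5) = r^3 + 6*r^2 + 5*r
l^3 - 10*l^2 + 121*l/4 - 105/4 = (l - 5)*(l - 7/2)*(l - 3/2)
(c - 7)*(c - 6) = c^2 - 13*c + 42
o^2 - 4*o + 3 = (o - 3)*(o - 1)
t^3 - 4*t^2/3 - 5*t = t*(t - 3)*(t + 5/3)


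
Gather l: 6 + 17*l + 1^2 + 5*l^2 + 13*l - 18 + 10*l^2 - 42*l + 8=15*l^2 - 12*l - 3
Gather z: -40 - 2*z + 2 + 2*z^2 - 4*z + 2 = 2*z^2 - 6*z - 36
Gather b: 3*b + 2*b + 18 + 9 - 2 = 5*b + 25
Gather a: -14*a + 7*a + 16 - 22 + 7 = 1 - 7*a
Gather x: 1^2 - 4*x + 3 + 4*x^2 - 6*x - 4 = 4*x^2 - 10*x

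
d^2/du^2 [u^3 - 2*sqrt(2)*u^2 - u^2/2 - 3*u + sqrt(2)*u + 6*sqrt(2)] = 6*u - 4*sqrt(2) - 1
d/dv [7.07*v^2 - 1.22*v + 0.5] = 14.14*v - 1.22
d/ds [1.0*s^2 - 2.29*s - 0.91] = 2.0*s - 2.29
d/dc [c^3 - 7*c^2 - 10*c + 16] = 3*c^2 - 14*c - 10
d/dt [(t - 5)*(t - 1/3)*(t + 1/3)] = 3*t^2 - 10*t - 1/9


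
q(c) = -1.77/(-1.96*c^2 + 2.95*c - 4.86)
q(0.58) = 0.46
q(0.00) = 0.36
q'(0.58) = 0.08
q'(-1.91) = 0.06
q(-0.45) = 0.27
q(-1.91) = 0.10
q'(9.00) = -0.00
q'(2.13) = -0.17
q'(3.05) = -0.08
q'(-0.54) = 0.18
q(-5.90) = 0.02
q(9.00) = 0.01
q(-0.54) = 0.25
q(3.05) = 0.13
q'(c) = -1.77*(3.92*c - 2.95)/(-1.96*c^2 + 2.95*c - 4.86)^2 = (5.2215 - 6.9384*c)/(1.96*c^2 - 2.95*c + 4.86)^2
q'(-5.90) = 0.01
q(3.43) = 0.10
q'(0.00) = 0.22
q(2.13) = 0.24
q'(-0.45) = 0.19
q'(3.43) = -0.06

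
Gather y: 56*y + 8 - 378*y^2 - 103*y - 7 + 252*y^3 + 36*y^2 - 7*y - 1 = 252*y^3 - 342*y^2 - 54*y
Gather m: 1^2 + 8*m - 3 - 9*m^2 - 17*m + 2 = -9*m^2 - 9*m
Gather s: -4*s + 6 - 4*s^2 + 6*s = -4*s^2 + 2*s + 6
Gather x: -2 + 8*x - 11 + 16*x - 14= 24*x - 27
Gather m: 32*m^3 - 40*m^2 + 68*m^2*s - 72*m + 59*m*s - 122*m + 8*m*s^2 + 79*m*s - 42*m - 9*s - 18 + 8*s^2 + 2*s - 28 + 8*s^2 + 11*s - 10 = 32*m^3 + m^2*(68*s - 40) + m*(8*s^2 + 138*s - 236) + 16*s^2 + 4*s - 56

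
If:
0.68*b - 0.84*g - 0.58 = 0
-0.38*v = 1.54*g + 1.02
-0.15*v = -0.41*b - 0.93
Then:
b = -1.01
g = -1.51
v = 3.43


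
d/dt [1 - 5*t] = -5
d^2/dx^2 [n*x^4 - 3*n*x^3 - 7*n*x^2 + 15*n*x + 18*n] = 2*n*(6*x^2 - 9*x - 7)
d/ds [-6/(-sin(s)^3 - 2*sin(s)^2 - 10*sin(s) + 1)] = 6*(-4*sin(s) + 3*cos(s)^2 - 13)*cos(s)/(sin(s)^3 + 2*sin(s)^2 + 10*sin(s) - 1)^2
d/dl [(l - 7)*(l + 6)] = 2*l - 1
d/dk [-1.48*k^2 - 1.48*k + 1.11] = -2.96*k - 1.48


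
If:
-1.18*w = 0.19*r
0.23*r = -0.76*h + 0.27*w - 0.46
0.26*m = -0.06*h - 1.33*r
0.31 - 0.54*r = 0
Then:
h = -0.81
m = -2.75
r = 0.57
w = -0.09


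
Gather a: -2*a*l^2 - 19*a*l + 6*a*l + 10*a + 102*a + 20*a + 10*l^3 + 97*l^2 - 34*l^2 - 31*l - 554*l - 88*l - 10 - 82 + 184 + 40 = a*(-2*l^2 - 13*l + 132) + 10*l^3 + 63*l^2 - 673*l + 132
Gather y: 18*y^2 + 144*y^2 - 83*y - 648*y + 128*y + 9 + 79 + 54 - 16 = 162*y^2 - 603*y + 126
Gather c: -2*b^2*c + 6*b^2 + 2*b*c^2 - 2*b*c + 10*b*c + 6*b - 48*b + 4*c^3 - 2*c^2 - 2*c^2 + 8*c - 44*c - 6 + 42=6*b^2 - 42*b + 4*c^3 + c^2*(2*b - 4) + c*(-2*b^2 + 8*b - 36) + 36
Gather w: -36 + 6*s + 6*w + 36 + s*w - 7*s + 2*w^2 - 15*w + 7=-s + 2*w^2 + w*(s - 9) + 7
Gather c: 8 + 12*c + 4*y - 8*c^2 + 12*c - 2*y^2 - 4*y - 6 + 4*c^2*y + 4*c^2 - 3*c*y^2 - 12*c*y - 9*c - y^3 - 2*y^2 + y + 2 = c^2*(4*y - 4) + c*(-3*y^2 - 12*y + 15) - y^3 - 4*y^2 + y + 4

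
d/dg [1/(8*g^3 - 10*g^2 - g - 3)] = (-24*g^2 + 20*g + 1)/(-8*g^3 + 10*g^2 + g + 3)^2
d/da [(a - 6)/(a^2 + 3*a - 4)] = (-a^2 + 12*a + 14)/(a^4 + 6*a^3 + a^2 - 24*a + 16)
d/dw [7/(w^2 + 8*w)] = 14*(-w - 4)/(w^2*(w + 8)^2)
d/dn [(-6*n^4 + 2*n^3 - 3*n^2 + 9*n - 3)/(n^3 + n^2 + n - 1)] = (-6*n^6 - 12*n^5 - 13*n^4 + 10*n^3 - 9*n^2 + 12*n - 6)/(n^6 + 2*n^5 + 3*n^4 - n^2 - 2*n + 1)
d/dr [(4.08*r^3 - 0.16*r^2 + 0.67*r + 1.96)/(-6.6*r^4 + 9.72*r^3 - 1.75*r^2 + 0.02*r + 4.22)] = (26.928*r^6 - 2.11200000000002*r^5 + 7.6812*r^4 + 38.8824*r^3 - 4.33150000000001*r^2 + 5.5096*r + 2.7882)/(43.56*r^8 - 128.304*r^7 + 117.5784*r^6 - 34.284*r^5 - 52.2527*r^4 + 81.9668*r^3 - 14.7696*r^2 + 0.1688*r + 17.8084)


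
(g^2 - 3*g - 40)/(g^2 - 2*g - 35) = (g - 8)/(g - 7)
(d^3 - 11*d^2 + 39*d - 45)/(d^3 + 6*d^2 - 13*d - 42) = (d^2 - 8*d + 15)/(d^2 + 9*d + 14)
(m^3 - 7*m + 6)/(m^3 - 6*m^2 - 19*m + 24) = (m - 2)/(m - 8)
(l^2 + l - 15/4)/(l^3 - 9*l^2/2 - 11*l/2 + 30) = (l - 3/2)/(l^2 - 7*l + 12)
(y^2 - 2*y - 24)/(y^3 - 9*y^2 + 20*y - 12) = (y + 4)/(y^2 - 3*y + 2)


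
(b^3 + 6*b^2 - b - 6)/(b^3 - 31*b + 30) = (b + 1)/(b - 5)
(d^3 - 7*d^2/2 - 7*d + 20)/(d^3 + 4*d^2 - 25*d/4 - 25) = 2*(d^2 - 6*d + 8)/(2*d^2 + 3*d - 20)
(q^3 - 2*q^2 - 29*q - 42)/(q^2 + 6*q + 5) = (q^3 - 2*q^2 - 29*q - 42)/(q^2 + 6*q + 5)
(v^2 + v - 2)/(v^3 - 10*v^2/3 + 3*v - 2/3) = 3*(v + 2)/(3*v^2 - 7*v + 2)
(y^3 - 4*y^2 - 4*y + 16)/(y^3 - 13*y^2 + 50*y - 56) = (y + 2)/(y - 7)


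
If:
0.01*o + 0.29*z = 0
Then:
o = -29.0*z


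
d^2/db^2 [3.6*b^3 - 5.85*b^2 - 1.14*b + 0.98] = 21.6*b - 11.7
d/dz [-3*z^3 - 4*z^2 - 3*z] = -9*z^2 - 8*z - 3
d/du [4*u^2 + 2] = 8*u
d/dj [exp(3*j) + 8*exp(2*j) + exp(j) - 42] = (3*exp(2*j) + 16*exp(j) + 1)*exp(j)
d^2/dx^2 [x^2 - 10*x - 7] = 2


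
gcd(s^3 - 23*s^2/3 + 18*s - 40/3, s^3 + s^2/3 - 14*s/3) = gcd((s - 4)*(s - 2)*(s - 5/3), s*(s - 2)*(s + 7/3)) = s - 2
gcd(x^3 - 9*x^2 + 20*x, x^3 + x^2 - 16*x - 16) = x - 4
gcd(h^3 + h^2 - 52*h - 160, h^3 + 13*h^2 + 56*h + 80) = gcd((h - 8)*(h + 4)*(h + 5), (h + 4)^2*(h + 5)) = h^2 + 9*h + 20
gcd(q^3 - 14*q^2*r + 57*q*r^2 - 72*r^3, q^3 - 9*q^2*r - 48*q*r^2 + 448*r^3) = q - 8*r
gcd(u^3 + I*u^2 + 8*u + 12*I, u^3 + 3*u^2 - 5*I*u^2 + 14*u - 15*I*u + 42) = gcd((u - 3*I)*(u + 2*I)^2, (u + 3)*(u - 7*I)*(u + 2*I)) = u + 2*I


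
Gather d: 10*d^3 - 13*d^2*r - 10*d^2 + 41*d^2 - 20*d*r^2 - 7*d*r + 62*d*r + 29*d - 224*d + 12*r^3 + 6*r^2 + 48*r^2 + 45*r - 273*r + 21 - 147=10*d^3 + d^2*(31 - 13*r) + d*(-20*r^2 + 55*r - 195) + 12*r^3 + 54*r^2 - 228*r - 126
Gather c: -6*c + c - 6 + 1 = -5*c - 5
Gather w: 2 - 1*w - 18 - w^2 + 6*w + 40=-w^2 + 5*w + 24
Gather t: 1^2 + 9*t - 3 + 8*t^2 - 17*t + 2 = 8*t^2 - 8*t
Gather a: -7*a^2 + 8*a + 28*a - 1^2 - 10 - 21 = -7*a^2 + 36*a - 32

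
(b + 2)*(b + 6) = b^2 + 8*b + 12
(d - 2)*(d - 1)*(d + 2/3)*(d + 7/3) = d^4 - 49*d^2/9 + 4*d/3 + 28/9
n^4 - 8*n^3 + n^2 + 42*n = n*(n - 7)*(n - 3)*(n + 2)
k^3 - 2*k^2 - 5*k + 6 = (k - 3)*(k - 1)*(k + 2)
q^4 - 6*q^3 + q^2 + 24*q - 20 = (q - 5)*(q - 2)*(q - 1)*(q + 2)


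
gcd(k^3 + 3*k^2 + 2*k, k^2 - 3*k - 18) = 1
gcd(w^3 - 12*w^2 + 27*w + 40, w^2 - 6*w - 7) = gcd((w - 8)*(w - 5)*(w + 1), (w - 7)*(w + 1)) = w + 1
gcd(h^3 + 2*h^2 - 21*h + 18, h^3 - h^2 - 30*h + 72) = h^2 + 3*h - 18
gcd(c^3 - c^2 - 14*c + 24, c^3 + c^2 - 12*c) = c^2 + c - 12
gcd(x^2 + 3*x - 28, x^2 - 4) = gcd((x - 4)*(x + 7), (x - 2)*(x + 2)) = 1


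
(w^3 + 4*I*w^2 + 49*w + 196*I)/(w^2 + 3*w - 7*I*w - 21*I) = (w^2 + 11*I*w - 28)/(w + 3)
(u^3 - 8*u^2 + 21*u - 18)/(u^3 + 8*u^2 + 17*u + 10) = (u^3 - 8*u^2 + 21*u - 18)/(u^3 + 8*u^2 + 17*u + 10)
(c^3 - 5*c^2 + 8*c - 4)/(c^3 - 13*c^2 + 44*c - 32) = (c^2 - 4*c + 4)/(c^2 - 12*c + 32)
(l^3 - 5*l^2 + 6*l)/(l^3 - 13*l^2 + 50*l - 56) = l*(l - 3)/(l^2 - 11*l + 28)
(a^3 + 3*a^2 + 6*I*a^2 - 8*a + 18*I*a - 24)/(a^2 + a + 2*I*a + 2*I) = (a^2 + a*(3 + 4*I) + 12*I)/(a + 1)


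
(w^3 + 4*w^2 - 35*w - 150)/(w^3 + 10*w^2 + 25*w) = (w - 6)/w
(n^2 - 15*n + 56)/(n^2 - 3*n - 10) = (-n^2 + 15*n - 56)/(-n^2 + 3*n + 10)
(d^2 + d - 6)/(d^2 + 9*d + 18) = (d - 2)/(d + 6)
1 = 1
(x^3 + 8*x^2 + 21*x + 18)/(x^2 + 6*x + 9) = x + 2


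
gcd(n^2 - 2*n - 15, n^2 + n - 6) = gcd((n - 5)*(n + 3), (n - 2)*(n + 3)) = n + 3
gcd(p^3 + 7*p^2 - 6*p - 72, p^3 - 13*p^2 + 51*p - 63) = p - 3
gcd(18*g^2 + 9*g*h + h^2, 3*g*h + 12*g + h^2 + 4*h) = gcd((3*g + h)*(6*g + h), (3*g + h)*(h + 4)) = 3*g + h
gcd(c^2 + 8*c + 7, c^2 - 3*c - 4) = c + 1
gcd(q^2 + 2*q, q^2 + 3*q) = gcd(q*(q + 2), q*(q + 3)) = q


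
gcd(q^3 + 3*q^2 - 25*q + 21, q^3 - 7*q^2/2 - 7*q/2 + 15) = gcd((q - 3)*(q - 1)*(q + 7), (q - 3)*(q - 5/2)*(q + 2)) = q - 3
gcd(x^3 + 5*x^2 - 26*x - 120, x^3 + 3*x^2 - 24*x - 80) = x^2 - x - 20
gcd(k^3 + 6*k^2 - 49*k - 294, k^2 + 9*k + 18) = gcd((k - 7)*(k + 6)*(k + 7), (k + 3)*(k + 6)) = k + 6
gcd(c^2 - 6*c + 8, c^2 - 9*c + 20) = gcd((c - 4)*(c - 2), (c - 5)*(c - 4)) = c - 4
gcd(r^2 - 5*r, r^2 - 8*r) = r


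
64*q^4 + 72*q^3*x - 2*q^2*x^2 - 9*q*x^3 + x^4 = (-8*q + x)*(-4*q + x)*(q + x)*(2*q + x)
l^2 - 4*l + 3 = (l - 3)*(l - 1)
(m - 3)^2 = m^2 - 6*m + 9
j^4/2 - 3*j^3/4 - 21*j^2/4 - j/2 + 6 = (j/2 + 1)*(j - 4)*(j - 1)*(j + 3/2)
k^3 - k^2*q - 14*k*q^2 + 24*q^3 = (k - 3*q)*(k - 2*q)*(k + 4*q)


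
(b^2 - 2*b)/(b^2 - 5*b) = (b - 2)/(b - 5)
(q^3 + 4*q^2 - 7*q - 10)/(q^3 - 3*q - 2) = (q + 5)/(q + 1)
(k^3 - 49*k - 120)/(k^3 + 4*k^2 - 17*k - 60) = (k - 8)/(k - 4)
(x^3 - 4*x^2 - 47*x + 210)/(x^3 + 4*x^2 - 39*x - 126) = (x - 5)/(x + 3)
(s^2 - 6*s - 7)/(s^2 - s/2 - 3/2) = 2*(s - 7)/(2*s - 3)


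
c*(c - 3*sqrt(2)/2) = c^2 - 3*sqrt(2)*c/2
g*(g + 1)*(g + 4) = g^3 + 5*g^2 + 4*g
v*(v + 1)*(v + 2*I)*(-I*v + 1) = -I*v^4 + 3*v^3 - I*v^3 + 3*v^2 + 2*I*v^2 + 2*I*v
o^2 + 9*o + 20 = (o + 4)*(o + 5)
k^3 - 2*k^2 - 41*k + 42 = (k - 7)*(k - 1)*(k + 6)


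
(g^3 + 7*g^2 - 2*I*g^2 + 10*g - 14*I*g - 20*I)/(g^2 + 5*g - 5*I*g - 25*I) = (g^2 + 2*g*(1 - I) - 4*I)/(g - 5*I)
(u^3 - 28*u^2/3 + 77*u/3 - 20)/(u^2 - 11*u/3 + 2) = (3*u^2 - 19*u + 20)/(3*u - 2)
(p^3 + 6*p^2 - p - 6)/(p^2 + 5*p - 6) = p + 1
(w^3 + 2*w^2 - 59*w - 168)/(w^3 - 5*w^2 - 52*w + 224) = (w + 3)/(w - 4)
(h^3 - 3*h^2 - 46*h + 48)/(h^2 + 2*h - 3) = (h^2 - 2*h - 48)/(h + 3)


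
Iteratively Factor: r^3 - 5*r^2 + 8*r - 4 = (r - 1)*(r^2 - 4*r + 4) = (r - 2)*(r - 1)*(r - 2)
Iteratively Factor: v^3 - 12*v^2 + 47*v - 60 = (v - 4)*(v^2 - 8*v + 15) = (v - 5)*(v - 4)*(v - 3)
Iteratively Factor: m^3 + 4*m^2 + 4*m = (m + 2)*(m^2 + 2*m) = (m + 2)^2*(m)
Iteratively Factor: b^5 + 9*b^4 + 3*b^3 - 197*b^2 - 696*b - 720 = (b + 3)*(b^4 + 6*b^3 - 15*b^2 - 152*b - 240) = (b + 3)*(b + 4)*(b^3 + 2*b^2 - 23*b - 60) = (b - 5)*(b + 3)*(b + 4)*(b^2 + 7*b + 12) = (b - 5)*(b + 3)^2*(b + 4)*(b + 4)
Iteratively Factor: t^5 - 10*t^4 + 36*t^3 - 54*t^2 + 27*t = (t - 3)*(t^4 - 7*t^3 + 15*t^2 - 9*t) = (t - 3)^2*(t^3 - 4*t^2 + 3*t) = (t - 3)^3*(t^2 - t) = t*(t - 3)^3*(t - 1)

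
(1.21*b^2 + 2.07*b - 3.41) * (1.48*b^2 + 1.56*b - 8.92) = 1.7908*b^4 + 4.9512*b^3 - 12.6108*b^2 - 23.784*b + 30.4172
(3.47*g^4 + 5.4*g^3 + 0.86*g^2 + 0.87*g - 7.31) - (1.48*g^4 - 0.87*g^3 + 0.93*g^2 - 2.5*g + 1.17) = 1.99*g^4 + 6.27*g^3 - 0.0700000000000001*g^2 + 3.37*g - 8.48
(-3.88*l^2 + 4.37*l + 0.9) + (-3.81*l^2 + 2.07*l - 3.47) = -7.69*l^2 + 6.44*l - 2.57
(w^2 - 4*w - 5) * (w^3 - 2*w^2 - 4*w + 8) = w^5 - 6*w^4 - w^3 + 34*w^2 - 12*w - 40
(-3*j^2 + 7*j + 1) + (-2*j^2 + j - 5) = -5*j^2 + 8*j - 4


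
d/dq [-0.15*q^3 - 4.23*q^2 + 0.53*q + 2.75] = -0.45*q^2 - 8.46*q + 0.53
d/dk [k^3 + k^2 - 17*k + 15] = 3*k^2 + 2*k - 17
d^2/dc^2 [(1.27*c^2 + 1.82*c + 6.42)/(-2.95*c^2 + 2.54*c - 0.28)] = (-50.70932*c^3 - 328.92618*c^2 + 297.65028*c - 75.020608)/(25.672375*c^6 - 66.31305*c^5 + 64.40676*c^4 - 28.975304*c^3 + 6.113184*c^2 - 0.597408*c + 0.021952)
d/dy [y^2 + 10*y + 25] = 2*y + 10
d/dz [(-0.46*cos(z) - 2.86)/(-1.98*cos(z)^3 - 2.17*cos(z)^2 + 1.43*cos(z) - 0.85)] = (1.8216*cos(z)^3 + 17.9866*cos(z)^2 + 12.4124*cos(z) - 4.4808)*sin(z)/(3.9204*cos(z)^6 + 8.5932*cos(z)^5 - 0.9539*cos(z)^4 - 2.8402*cos(z)^3 + 5.7339*cos(z)^2 - 2.431*cos(z) + 0.7225)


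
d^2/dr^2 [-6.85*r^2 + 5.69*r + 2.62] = -13.7000000000000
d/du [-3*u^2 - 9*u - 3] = -6*u - 9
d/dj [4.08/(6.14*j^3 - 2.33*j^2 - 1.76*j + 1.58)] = (-75.1536*j^2 + 19.0128*j + 7.1808)/(6.14*j^3 - 2.33*j^2 - 1.76*j + 1.58)^2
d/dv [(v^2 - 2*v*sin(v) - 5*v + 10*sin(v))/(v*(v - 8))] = (-2*v^3*cos(v) + 2*v^2*sin(v) + 26*v^2*cos(v) - 3*v^2 - 20*v*sin(v) - 80*v*cos(v) + 80*sin(v))/(v^2*(v^2 - 16*v + 64))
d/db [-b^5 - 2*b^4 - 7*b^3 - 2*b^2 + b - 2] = -5*b^4 - 8*b^3 - 21*b^2 - 4*b + 1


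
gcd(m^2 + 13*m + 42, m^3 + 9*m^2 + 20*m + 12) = m + 6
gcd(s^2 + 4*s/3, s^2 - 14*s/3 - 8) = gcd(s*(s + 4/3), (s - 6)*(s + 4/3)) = s + 4/3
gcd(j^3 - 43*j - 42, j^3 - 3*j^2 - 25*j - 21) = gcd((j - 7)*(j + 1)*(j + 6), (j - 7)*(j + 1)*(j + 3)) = j^2 - 6*j - 7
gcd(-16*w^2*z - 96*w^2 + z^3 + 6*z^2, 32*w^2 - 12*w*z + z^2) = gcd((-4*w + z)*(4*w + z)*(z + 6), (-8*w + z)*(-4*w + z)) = -4*w + z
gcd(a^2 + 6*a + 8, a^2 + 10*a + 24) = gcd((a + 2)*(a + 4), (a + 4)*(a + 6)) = a + 4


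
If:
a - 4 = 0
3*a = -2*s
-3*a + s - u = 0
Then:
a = 4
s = -6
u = -18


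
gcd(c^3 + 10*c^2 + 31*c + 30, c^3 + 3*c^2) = c + 3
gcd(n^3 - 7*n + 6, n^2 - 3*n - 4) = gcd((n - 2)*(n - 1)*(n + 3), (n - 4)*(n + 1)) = 1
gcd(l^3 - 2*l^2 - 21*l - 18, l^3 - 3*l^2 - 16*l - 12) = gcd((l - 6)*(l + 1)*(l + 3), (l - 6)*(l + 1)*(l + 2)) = l^2 - 5*l - 6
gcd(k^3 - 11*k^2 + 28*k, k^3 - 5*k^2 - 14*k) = k^2 - 7*k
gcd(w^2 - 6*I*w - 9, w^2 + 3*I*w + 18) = w - 3*I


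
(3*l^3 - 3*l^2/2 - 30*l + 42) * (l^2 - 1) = 3*l^5 - 3*l^4/2 - 33*l^3 + 87*l^2/2 + 30*l - 42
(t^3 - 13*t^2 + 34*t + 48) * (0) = 0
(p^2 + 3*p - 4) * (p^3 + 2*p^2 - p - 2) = p^5 + 5*p^4 + p^3 - 13*p^2 - 2*p + 8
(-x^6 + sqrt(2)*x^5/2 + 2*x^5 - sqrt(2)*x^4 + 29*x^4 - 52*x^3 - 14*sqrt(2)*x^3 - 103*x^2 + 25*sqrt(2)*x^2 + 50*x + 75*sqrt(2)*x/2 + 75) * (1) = -x^6 + sqrt(2)*x^5/2 + 2*x^5 - sqrt(2)*x^4 + 29*x^4 - 52*x^3 - 14*sqrt(2)*x^3 - 103*x^2 + 25*sqrt(2)*x^2 + 50*x + 75*sqrt(2)*x/2 + 75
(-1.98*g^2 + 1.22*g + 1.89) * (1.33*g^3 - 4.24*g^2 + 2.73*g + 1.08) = -2.6334*g^5 + 10.0178*g^4 - 8.0645*g^3 - 6.8214*g^2 + 6.4773*g + 2.0412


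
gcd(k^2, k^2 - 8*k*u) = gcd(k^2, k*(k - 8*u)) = k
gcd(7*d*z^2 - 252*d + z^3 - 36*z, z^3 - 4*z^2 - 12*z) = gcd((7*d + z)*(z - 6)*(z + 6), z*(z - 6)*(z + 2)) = z - 6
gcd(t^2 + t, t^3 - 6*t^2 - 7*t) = t^2 + t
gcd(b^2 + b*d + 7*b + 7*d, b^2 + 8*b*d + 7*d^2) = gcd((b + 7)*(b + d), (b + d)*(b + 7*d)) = b + d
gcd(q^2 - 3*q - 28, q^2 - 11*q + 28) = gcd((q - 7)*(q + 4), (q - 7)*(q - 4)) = q - 7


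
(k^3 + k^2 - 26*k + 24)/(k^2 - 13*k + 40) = (k^3 + k^2 - 26*k + 24)/(k^2 - 13*k + 40)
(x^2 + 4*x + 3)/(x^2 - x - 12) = (x + 1)/(x - 4)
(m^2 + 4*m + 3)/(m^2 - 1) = (m + 3)/(m - 1)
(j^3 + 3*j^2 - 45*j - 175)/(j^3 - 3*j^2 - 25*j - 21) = (j^2 + 10*j + 25)/(j^2 + 4*j + 3)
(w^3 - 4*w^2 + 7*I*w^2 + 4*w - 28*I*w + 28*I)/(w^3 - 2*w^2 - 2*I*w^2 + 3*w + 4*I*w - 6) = (w^2 + w*(-2 + 7*I) - 14*I)/(w^2 - 2*I*w + 3)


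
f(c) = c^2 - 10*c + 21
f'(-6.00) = -22.00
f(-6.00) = 117.00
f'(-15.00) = -40.00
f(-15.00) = 396.00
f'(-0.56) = -11.12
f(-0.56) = 26.91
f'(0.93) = -8.14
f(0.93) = 12.56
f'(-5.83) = -21.66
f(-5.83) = 113.29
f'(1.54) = -6.92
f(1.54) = 7.97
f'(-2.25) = -14.50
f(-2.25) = 48.56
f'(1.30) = -7.40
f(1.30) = 9.69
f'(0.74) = -8.52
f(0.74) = 14.15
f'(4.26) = -1.48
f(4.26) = -3.45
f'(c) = 2*c - 10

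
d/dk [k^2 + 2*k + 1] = 2*k + 2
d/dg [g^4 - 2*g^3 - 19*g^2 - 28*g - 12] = 4*g^3 - 6*g^2 - 38*g - 28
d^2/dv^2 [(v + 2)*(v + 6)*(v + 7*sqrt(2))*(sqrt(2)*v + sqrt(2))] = 12*sqrt(2)*v^2 + 54*sqrt(2)*v + 84*v + 40*sqrt(2) + 252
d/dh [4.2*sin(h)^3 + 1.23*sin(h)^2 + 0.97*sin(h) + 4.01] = (12.6*sin(h)^2 + 2.46*sin(h) + 0.97)*cos(h)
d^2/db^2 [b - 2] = 0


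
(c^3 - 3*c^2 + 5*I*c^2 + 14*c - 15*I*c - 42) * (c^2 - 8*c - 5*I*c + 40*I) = c^5 - 11*c^4 + 63*c^3 - 429*c^2 - 70*I*c^2 + 936*c + 770*I*c - 1680*I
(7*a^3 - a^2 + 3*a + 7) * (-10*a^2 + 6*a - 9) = -70*a^5 + 52*a^4 - 99*a^3 - 43*a^2 + 15*a - 63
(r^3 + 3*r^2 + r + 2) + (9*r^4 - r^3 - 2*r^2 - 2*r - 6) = 9*r^4 + r^2 - r - 4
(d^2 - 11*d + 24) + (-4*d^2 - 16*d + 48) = -3*d^2 - 27*d + 72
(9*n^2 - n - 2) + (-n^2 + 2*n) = 8*n^2 + n - 2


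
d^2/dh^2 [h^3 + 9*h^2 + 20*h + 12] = 6*h + 18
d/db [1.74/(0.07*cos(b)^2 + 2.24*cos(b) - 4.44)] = (0.2436*cos(b) + 3.8976)*sin(b)/(0.07*cos(b)^2 + 2.24*cos(b) - 4.44)^2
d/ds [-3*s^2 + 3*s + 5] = 3 - 6*s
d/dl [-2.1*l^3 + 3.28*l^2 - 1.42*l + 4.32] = -6.3*l^2 + 6.56*l - 1.42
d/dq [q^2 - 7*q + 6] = 2*q - 7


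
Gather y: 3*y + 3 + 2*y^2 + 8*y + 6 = 2*y^2 + 11*y + 9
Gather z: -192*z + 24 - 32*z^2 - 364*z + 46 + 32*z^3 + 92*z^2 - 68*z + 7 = 32*z^3 + 60*z^2 - 624*z + 77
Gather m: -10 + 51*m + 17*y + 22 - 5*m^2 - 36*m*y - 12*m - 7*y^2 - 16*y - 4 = -5*m^2 + m*(39 - 36*y) - 7*y^2 + y + 8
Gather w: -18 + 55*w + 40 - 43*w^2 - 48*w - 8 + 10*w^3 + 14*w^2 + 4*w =10*w^3 - 29*w^2 + 11*w + 14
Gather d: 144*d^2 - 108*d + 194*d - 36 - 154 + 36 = 144*d^2 + 86*d - 154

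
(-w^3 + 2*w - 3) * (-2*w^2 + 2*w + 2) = 2*w^5 - 2*w^4 - 6*w^3 + 10*w^2 - 2*w - 6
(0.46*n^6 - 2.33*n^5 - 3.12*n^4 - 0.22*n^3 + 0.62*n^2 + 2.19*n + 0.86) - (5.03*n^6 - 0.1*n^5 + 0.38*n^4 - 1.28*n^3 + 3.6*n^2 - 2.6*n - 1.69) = -4.57*n^6 - 2.23*n^5 - 3.5*n^4 + 1.06*n^3 - 2.98*n^2 + 4.79*n + 2.55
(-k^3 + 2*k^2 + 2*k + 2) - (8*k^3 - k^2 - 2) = -9*k^3 + 3*k^2 + 2*k + 4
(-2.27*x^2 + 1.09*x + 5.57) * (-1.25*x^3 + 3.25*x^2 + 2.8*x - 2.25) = 2.8375*x^5 - 8.74*x^4 - 9.776*x^3 + 26.262*x^2 + 13.1435*x - 12.5325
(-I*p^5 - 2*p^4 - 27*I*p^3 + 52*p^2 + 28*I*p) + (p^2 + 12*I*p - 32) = -I*p^5 - 2*p^4 - 27*I*p^3 + 53*p^2 + 40*I*p - 32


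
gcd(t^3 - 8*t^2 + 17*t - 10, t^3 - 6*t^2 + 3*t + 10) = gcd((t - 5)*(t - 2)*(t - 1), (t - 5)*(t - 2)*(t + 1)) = t^2 - 7*t + 10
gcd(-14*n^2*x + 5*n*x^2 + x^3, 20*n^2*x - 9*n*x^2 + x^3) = x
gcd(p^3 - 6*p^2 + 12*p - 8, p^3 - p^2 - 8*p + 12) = p^2 - 4*p + 4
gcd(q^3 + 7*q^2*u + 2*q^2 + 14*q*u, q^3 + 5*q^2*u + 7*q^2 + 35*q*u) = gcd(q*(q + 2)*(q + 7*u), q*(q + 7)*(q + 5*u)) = q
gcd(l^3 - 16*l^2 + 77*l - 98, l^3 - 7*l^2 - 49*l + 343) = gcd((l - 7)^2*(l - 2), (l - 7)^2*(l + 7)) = l^2 - 14*l + 49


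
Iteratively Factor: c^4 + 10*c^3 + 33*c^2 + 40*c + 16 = (c + 1)*(c^3 + 9*c^2 + 24*c + 16) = (c + 1)*(c + 4)*(c^2 + 5*c + 4) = (c + 1)^2*(c + 4)*(c + 4)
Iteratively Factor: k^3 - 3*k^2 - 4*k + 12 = (k - 3)*(k^2 - 4) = (k - 3)*(k + 2)*(k - 2)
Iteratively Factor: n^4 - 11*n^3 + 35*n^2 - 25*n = (n - 1)*(n^3 - 10*n^2 + 25*n) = n*(n - 1)*(n^2 - 10*n + 25) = n*(n - 5)*(n - 1)*(n - 5)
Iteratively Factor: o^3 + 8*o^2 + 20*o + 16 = (o + 2)*(o^2 + 6*o + 8) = (o + 2)*(o + 4)*(o + 2)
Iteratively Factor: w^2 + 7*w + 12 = (w + 3)*(w + 4)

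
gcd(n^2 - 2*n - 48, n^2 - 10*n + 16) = n - 8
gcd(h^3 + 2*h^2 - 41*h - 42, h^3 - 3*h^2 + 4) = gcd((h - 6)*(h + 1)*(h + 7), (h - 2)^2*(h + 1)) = h + 1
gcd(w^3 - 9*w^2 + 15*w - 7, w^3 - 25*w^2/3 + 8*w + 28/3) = w - 7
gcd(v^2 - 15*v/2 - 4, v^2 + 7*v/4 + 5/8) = v + 1/2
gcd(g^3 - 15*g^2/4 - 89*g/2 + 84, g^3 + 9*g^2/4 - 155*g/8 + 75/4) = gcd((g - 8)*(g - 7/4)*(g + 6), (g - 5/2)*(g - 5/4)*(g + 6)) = g + 6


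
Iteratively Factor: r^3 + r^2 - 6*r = (r - 2)*(r^2 + 3*r) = (r - 2)*(r + 3)*(r)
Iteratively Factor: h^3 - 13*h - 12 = (h + 3)*(h^2 - 3*h - 4) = (h + 1)*(h + 3)*(h - 4)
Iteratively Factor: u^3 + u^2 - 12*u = (u - 3)*(u^2 + 4*u) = (u - 3)*(u + 4)*(u)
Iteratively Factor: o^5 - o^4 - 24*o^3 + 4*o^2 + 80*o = (o - 5)*(o^4 + 4*o^3 - 4*o^2 - 16*o) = o*(o - 5)*(o^3 + 4*o^2 - 4*o - 16) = o*(o - 5)*(o + 4)*(o^2 - 4) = o*(o - 5)*(o + 2)*(o + 4)*(o - 2)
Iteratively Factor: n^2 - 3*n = (n - 3)*(n)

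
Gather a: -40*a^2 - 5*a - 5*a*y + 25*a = -40*a^2 + a*(20 - 5*y)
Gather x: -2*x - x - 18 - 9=-3*x - 27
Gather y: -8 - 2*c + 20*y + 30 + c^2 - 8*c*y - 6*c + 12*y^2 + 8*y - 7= c^2 - 8*c + 12*y^2 + y*(28 - 8*c) + 15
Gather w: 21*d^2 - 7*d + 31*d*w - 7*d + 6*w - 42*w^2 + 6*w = 21*d^2 - 14*d - 42*w^2 + w*(31*d + 12)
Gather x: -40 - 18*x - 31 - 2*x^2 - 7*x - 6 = -2*x^2 - 25*x - 77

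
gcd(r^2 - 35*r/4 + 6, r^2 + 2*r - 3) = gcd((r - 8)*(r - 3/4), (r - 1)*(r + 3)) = 1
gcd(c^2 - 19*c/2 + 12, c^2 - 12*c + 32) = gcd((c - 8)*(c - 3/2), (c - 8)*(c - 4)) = c - 8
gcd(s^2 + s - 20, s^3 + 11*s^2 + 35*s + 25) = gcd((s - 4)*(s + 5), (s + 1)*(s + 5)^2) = s + 5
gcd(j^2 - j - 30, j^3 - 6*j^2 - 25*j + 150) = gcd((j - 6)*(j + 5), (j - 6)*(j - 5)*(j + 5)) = j^2 - j - 30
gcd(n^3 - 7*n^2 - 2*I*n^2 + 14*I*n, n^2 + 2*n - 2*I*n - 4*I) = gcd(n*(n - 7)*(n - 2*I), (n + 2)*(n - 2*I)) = n - 2*I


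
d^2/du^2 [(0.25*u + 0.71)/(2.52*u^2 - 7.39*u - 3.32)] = ((0.1166 - 3.78*u)*(-2.52*u^2 + 7.39*u + 3.32) - (0.25*u + 0.71)*(5.04*u - 7.39)*(10.08*u - 14.78))/(-2.52*u^2 + 7.39*u + 3.32)^3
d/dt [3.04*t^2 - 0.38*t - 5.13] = 6.08*t - 0.38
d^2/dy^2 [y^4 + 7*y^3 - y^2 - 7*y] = 12*y^2 + 42*y - 2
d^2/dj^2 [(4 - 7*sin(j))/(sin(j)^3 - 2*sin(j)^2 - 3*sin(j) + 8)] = (-98*sin(j)^7 - 6*sin(j)^6 + 536*sin(j)^5 - 894*sin(j)^4 + 284*sin(j)^3 + 788*sin(j)^2 - 126*sin(j)*cos(j)^6 - 242*sin(j) + 72*cos(j)^6 - 208)/(sin(j)^3 - 2*sin(j)^2 - 3*sin(j) + 8)^3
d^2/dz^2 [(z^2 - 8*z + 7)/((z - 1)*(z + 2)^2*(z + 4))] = 2*(3*z^3 - 30*z^2 - 296*z - 556)/(z^7 + 20*z^6 + 168*z^5 + 768*z^4 + 2064*z^3 + 3264*z^2 + 2816*z + 1024)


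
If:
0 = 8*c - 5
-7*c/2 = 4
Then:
No Solution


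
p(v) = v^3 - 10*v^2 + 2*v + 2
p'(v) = 3*v^2 - 20*v + 2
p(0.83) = -2.66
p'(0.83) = -12.53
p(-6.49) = -705.54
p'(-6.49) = 258.16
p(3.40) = -67.50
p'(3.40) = -31.32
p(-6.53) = -715.91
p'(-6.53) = 260.52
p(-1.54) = -28.45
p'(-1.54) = 39.91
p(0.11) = 2.10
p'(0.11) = -0.16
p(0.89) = -3.44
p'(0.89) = -13.42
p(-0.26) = 0.79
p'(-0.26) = 7.40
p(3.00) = -55.00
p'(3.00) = -31.00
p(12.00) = 314.00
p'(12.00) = 194.00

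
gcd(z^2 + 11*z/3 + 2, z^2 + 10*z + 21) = z + 3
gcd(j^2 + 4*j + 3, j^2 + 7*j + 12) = j + 3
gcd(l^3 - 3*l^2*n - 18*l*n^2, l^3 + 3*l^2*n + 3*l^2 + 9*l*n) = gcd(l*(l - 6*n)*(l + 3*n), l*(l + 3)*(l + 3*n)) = l^2 + 3*l*n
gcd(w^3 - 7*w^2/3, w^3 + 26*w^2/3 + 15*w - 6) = 1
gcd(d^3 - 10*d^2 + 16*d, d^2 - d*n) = d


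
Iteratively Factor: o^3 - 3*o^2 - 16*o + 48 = (o - 4)*(o^2 + o - 12) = (o - 4)*(o - 3)*(o + 4)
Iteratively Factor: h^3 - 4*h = (h)*(h^2 - 4) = h*(h + 2)*(h - 2)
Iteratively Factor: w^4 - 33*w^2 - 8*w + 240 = (w + 4)*(w^3 - 4*w^2 - 17*w + 60) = (w - 5)*(w + 4)*(w^2 + w - 12) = (w - 5)*(w - 3)*(w + 4)*(w + 4)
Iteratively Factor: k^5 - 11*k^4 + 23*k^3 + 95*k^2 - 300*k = (k - 5)*(k^4 - 6*k^3 - 7*k^2 + 60*k) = k*(k - 5)*(k^3 - 6*k^2 - 7*k + 60) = k*(k - 5)^2*(k^2 - k - 12) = k*(k - 5)^2*(k - 4)*(k + 3)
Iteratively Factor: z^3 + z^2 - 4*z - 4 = (z + 1)*(z^2 - 4) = (z + 1)*(z + 2)*(z - 2)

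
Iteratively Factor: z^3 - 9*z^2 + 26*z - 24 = (z - 3)*(z^2 - 6*z + 8) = (z - 4)*(z - 3)*(z - 2)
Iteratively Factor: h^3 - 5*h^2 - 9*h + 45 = (h - 3)*(h^2 - 2*h - 15) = (h - 3)*(h + 3)*(h - 5)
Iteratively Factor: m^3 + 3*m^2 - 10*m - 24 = (m + 4)*(m^2 - m - 6) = (m + 2)*(m + 4)*(m - 3)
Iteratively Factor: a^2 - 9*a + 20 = (a - 5)*(a - 4)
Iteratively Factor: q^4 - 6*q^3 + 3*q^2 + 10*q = (q)*(q^3 - 6*q^2 + 3*q + 10) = q*(q + 1)*(q^2 - 7*q + 10) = q*(q - 2)*(q + 1)*(q - 5)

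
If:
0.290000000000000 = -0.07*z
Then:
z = -4.14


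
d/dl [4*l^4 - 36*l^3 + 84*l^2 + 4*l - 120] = 16*l^3 - 108*l^2 + 168*l + 4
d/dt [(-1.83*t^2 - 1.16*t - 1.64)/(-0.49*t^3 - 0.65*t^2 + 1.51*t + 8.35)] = (-0.8967*t^4 - 1.1368*t^3 - 5.9281*t^2 - 32.693*t - 7.2096)/(0.2401*t^6 + 0.637*t^5 - 1.0573*t^4 - 10.146*t^3 - 8.5749*t^2 + 25.217*t + 69.7225)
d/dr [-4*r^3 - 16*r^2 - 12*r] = -12*r^2 - 32*r - 12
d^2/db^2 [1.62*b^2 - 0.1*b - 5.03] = 3.24000000000000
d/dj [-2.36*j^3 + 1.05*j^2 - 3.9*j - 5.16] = -7.08*j^2 + 2.1*j - 3.9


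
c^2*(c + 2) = c^3 + 2*c^2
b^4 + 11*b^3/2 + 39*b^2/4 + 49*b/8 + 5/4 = (b + 1/2)^2*(b + 2)*(b + 5/2)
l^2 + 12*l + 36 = (l + 6)^2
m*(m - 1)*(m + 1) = m^3 - m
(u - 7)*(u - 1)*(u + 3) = u^3 - 5*u^2 - 17*u + 21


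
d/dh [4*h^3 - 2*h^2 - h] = 12*h^2 - 4*h - 1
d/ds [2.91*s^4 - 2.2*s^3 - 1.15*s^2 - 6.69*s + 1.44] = 11.64*s^3 - 6.6*s^2 - 2.3*s - 6.69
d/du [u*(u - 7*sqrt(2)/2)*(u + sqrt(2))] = 3*u^2 - 5*sqrt(2)*u - 7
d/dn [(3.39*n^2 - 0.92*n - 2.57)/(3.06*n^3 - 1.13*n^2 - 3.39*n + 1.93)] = (-10.3734*n^4 + 5.6304*n^3 + 11.0609*n^2 + 7.2772*n - 10.4879)/(9.3636*n^6 - 6.9156*n^5 - 19.4699*n^4 + 19.473*n^3 + 7.1303*n^2 - 13.0854*n + 3.7249)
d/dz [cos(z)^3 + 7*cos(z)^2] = -(3*cos(z) + 14)*sin(z)*cos(z)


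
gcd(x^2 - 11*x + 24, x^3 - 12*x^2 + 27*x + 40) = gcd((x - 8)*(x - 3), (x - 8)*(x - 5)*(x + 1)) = x - 8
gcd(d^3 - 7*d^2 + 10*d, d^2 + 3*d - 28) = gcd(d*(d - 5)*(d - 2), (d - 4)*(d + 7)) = 1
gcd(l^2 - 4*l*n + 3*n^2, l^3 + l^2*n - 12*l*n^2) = l - 3*n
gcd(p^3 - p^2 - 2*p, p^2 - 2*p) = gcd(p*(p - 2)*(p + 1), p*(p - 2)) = p^2 - 2*p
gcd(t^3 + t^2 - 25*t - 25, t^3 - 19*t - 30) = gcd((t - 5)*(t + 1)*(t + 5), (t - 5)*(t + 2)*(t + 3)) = t - 5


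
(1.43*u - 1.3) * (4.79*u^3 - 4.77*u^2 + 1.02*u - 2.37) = 6.8497*u^4 - 13.0481*u^3 + 7.6596*u^2 - 4.7151*u + 3.081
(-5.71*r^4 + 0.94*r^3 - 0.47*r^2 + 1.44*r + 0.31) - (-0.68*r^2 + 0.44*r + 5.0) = -5.71*r^4 + 0.94*r^3 + 0.21*r^2 + 1.0*r - 4.69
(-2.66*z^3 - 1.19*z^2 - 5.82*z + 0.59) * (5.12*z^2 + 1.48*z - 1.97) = -13.6192*z^5 - 10.0296*z^4 - 26.3194*z^3 - 3.2485*z^2 + 12.3386*z - 1.1623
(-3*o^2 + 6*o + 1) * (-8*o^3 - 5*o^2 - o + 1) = 24*o^5 - 33*o^4 - 35*o^3 - 14*o^2 + 5*o + 1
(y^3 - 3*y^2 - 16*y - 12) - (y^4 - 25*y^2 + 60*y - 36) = -y^4 + y^3 + 22*y^2 - 76*y + 24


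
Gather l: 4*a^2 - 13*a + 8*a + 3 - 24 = 4*a^2 - 5*a - 21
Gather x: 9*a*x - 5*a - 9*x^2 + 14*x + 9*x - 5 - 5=-5*a - 9*x^2 + x*(9*a + 23) - 10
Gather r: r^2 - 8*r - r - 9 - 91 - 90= r^2 - 9*r - 190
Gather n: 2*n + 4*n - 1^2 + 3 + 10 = 6*n + 12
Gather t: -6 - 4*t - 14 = -4*t - 20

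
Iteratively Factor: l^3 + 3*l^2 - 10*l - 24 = (l - 3)*(l^2 + 6*l + 8) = (l - 3)*(l + 4)*(l + 2)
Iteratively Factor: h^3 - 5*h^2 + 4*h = (h)*(h^2 - 5*h + 4) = h*(h - 4)*(h - 1)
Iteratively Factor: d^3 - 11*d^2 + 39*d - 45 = (d - 3)*(d^2 - 8*d + 15) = (d - 3)^2*(d - 5)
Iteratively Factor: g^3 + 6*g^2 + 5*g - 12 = (g - 1)*(g^2 + 7*g + 12) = (g - 1)*(g + 3)*(g + 4)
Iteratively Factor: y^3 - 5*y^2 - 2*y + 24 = (y - 4)*(y^2 - y - 6) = (y - 4)*(y - 3)*(y + 2)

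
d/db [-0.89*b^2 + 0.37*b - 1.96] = 0.37 - 1.78*b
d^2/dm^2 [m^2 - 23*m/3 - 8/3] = 2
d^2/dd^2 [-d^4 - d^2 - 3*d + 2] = -12*d^2 - 2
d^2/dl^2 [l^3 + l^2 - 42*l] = 6*l + 2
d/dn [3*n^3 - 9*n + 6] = 9*n^2 - 9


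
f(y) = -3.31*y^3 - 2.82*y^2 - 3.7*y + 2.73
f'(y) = -9.93*y^2 - 5.64*y - 3.7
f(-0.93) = 6.39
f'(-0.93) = -7.04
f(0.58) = -1.01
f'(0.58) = -10.31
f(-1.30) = 10.05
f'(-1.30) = -13.15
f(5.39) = -617.46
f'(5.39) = -322.59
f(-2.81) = 64.30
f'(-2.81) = -66.26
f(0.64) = -1.66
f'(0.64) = -11.38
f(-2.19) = 32.07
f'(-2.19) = -38.97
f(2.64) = -87.60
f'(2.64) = -87.80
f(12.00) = -6167.43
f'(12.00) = -1501.30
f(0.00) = 2.73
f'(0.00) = -3.70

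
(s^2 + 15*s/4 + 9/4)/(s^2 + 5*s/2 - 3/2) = (4*s + 3)/(2*(2*s - 1))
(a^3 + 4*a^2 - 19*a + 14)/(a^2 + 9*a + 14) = (a^2 - 3*a + 2)/(a + 2)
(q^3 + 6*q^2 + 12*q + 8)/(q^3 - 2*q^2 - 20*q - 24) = (q + 2)/(q - 6)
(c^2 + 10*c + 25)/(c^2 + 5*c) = (c + 5)/c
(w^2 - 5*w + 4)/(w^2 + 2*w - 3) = (w - 4)/(w + 3)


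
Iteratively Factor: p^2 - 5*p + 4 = (p - 4)*(p - 1)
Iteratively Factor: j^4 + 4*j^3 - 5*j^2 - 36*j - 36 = (j + 3)*(j^3 + j^2 - 8*j - 12) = (j + 2)*(j + 3)*(j^2 - j - 6) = (j - 3)*(j + 2)*(j + 3)*(j + 2)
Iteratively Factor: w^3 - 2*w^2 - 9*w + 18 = (w + 3)*(w^2 - 5*w + 6) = (w - 3)*(w + 3)*(w - 2)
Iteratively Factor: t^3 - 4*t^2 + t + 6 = (t + 1)*(t^2 - 5*t + 6) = (t - 3)*(t + 1)*(t - 2)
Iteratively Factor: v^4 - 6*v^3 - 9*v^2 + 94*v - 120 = (v - 2)*(v^3 - 4*v^2 - 17*v + 60) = (v - 3)*(v - 2)*(v^2 - v - 20) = (v - 3)*(v - 2)*(v + 4)*(v - 5)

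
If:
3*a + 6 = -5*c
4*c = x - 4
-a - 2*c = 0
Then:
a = -12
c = 6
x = 28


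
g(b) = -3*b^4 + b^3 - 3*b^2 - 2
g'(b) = -12*b^3 + 3*b^2 - 6*b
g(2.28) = -86.81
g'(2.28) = -140.31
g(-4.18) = -1043.31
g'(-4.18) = 953.91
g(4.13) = -855.54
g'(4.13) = -818.95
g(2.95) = -229.64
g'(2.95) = -299.66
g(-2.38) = -128.73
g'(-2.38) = 193.05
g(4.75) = -1489.71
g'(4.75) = -1246.88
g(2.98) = -238.76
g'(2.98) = -308.80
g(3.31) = -358.71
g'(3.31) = -422.17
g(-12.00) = -64370.00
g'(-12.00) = 21240.00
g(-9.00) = -20657.00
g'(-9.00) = 9045.00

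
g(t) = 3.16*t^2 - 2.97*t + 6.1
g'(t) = 6.32*t - 2.97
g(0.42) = 5.41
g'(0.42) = -0.32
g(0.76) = 5.67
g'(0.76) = 1.83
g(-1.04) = 12.61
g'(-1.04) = -9.54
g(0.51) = 5.41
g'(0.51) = 0.25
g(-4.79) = 92.83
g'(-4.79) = -33.24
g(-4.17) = 73.43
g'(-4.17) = -29.32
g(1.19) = 7.04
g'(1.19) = 4.55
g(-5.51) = 118.40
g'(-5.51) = -37.79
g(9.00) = 235.33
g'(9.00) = 53.91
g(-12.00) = 496.78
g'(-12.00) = -78.81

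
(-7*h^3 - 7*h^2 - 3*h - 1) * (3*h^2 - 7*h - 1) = -21*h^5 + 28*h^4 + 47*h^3 + 25*h^2 + 10*h + 1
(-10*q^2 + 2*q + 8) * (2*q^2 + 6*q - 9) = -20*q^4 - 56*q^3 + 118*q^2 + 30*q - 72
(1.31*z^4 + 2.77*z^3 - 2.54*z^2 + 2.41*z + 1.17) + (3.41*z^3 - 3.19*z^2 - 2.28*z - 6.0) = 1.31*z^4 + 6.18*z^3 - 5.73*z^2 + 0.13*z - 4.83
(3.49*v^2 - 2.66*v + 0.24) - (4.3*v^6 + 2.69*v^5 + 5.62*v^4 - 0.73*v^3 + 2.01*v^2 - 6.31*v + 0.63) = -4.3*v^6 - 2.69*v^5 - 5.62*v^4 + 0.73*v^3 + 1.48*v^2 + 3.65*v - 0.39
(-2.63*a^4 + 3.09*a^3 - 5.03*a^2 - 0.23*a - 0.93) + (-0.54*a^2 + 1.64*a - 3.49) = -2.63*a^4 + 3.09*a^3 - 5.57*a^2 + 1.41*a - 4.42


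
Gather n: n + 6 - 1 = n + 5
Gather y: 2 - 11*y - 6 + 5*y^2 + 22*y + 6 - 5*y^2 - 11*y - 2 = 0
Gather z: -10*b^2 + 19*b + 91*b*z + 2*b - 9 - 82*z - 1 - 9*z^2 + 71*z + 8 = -10*b^2 + 21*b - 9*z^2 + z*(91*b - 11) - 2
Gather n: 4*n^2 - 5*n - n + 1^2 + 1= 4*n^2 - 6*n + 2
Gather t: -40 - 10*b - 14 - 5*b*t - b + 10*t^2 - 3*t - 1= -11*b + 10*t^2 + t*(-5*b - 3) - 55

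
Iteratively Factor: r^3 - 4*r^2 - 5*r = (r + 1)*(r^2 - 5*r) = r*(r + 1)*(r - 5)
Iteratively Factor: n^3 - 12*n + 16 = (n - 2)*(n^2 + 2*n - 8) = (n - 2)^2*(n + 4)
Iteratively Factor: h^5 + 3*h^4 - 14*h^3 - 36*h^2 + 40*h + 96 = (h - 2)*(h^4 + 5*h^3 - 4*h^2 - 44*h - 48) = (h - 2)*(h + 2)*(h^3 + 3*h^2 - 10*h - 24) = (h - 2)*(h + 2)^2*(h^2 + h - 12) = (h - 2)*(h + 2)^2*(h + 4)*(h - 3)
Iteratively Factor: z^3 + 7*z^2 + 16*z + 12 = (z + 2)*(z^2 + 5*z + 6) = (z + 2)*(z + 3)*(z + 2)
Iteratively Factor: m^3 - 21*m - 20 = (m + 1)*(m^2 - m - 20) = (m + 1)*(m + 4)*(m - 5)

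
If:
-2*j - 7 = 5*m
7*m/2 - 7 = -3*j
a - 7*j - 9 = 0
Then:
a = 977/16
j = 119/16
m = -35/8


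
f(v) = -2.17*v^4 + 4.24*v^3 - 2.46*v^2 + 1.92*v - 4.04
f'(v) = -8.68*v^3 + 12.72*v^2 - 4.92*v + 1.92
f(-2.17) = -111.23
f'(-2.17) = 161.19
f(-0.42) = -5.66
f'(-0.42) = 6.87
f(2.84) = -62.47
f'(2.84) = -108.29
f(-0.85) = -11.19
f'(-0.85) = 20.62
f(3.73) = -231.11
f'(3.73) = -289.91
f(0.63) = -3.09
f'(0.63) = 1.70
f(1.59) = -4.03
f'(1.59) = -8.64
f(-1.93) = -77.50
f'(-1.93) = 121.20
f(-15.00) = -124752.59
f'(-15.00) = 32232.72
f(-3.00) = -322.19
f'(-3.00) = 365.52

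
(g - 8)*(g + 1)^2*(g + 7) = g^4 + g^3 - 57*g^2 - 113*g - 56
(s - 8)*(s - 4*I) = s^2 - 8*s - 4*I*s + 32*I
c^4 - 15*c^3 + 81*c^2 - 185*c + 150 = (c - 5)^2*(c - 3)*(c - 2)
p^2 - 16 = (p - 4)*(p + 4)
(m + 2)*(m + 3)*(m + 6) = m^3 + 11*m^2 + 36*m + 36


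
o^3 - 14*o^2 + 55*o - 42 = (o - 7)*(o - 6)*(o - 1)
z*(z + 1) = z^2 + z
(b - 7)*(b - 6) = b^2 - 13*b + 42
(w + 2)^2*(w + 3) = w^3 + 7*w^2 + 16*w + 12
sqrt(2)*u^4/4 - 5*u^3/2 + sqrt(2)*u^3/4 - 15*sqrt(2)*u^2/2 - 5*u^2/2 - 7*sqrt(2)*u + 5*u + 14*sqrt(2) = (u/2 + sqrt(2))*(u - 1)*(u - 7*sqrt(2))*(sqrt(2)*u/2 + sqrt(2))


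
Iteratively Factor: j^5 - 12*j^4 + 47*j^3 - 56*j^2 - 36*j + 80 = (j - 2)*(j^4 - 10*j^3 + 27*j^2 - 2*j - 40) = (j - 5)*(j - 2)*(j^3 - 5*j^2 + 2*j + 8) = (j - 5)*(j - 4)*(j - 2)*(j^2 - j - 2) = (j - 5)*(j - 4)*(j - 2)^2*(j + 1)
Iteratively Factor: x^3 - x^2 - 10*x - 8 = (x + 2)*(x^2 - 3*x - 4) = (x - 4)*(x + 2)*(x + 1)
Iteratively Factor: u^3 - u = (u - 1)*(u^2 + u) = (u - 1)*(u + 1)*(u)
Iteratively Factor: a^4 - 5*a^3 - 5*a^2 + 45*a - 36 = (a - 1)*(a^3 - 4*a^2 - 9*a + 36) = (a - 3)*(a - 1)*(a^2 - a - 12) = (a - 3)*(a - 1)*(a + 3)*(a - 4)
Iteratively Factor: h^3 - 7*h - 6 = (h + 1)*(h^2 - h - 6) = (h + 1)*(h + 2)*(h - 3)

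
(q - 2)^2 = q^2 - 4*q + 4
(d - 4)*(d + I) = d^2 - 4*d + I*d - 4*I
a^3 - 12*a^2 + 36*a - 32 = (a - 8)*(a - 2)^2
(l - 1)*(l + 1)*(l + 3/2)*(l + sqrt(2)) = l^4 + sqrt(2)*l^3 + 3*l^3/2 - l^2 + 3*sqrt(2)*l^2/2 - 3*l/2 - sqrt(2)*l - 3*sqrt(2)/2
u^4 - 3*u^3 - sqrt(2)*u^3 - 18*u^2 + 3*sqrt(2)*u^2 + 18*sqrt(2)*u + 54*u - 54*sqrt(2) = (u - 3)*(u - 3*sqrt(2))*(u - sqrt(2))*(u + 3*sqrt(2))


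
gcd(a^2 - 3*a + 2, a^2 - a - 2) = a - 2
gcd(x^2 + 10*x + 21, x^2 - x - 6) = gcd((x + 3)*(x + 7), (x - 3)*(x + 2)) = 1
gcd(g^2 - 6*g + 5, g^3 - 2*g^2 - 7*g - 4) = 1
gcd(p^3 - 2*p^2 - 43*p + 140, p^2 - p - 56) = p + 7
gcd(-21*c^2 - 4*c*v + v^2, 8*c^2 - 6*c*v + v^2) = 1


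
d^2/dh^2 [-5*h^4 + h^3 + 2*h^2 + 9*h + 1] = -60*h^2 + 6*h + 4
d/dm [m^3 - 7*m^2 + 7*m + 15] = 3*m^2 - 14*m + 7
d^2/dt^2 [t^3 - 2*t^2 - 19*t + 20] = 6*t - 4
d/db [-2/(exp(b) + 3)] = 2*exp(b)/(exp(b) + 3)^2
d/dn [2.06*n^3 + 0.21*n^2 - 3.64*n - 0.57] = 6.18*n^2 + 0.42*n - 3.64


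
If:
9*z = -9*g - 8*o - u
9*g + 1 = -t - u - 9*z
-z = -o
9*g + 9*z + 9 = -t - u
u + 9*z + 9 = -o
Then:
No Solution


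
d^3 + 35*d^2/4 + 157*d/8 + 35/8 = (d + 1/4)*(d + 7/2)*(d + 5)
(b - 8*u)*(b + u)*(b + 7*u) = b^3 - 57*b*u^2 - 56*u^3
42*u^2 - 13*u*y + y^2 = (-7*u + y)*(-6*u + y)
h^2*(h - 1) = h^3 - h^2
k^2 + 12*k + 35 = (k + 5)*(k + 7)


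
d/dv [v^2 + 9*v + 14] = 2*v + 9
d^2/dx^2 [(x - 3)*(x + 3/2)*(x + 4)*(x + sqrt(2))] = 12*x^2 + 6*sqrt(2)*x + 15*x - 21 + 5*sqrt(2)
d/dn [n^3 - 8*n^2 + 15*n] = 3*n^2 - 16*n + 15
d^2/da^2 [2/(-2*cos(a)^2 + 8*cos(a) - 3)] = 8*(-4*sin(a)^4 + 12*sin(a)^2 - 21*cos(a) + 3*cos(3*a) + 21)/(2*sin(a)^2 + 8*cos(a) - 5)^3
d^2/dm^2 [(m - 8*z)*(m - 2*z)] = 2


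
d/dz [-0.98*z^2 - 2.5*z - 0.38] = -1.96*z - 2.5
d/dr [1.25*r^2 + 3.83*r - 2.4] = 2.5*r + 3.83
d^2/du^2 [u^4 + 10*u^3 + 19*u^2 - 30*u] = 12*u^2 + 60*u + 38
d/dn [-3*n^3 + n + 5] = 1 - 9*n^2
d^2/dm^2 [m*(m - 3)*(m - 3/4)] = 6*m - 15/2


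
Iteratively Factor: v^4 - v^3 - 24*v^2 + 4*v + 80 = (v - 5)*(v^3 + 4*v^2 - 4*v - 16) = (v - 5)*(v + 2)*(v^2 + 2*v - 8) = (v - 5)*(v + 2)*(v + 4)*(v - 2)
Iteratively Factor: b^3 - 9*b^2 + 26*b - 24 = (b - 4)*(b^2 - 5*b + 6) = (b - 4)*(b - 3)*(b - 2)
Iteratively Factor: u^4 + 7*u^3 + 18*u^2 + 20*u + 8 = (u + 1)*(u^3 + 6*u^2 + 12*u + 8) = (u + 1)*(u + 2)*(u^2 + 4*u + 4) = (u + 1)*(u + 2)^2*(u + 2)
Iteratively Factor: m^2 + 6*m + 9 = (m + 3)*(m + 3)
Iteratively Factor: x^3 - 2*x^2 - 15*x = (x - 5)*(x^2 + 3*x) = x*(x - 5)*(x + 3)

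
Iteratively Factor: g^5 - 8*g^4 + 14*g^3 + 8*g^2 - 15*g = (g)*(g^4 - 8*g^3 + 14*g^2 + 8*g - 15) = g*(g - 1)*(g^3 - 7*g^2 + 7*g + 15) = g*(g - 5)*(g - 1)*(g^2 - 2*g - 3) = g*(g - 5)*(g - 1)*(g + 1)*(g - 3)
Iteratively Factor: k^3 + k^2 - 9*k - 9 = (k + 1)*(k^2 - 9) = (k + 1)*(k + 3)*(k - 3)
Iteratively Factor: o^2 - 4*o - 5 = (o - 5)*(o + 1)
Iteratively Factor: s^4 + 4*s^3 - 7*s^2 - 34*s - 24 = (s - 3)*(s^3 + 7*s^2 + 14*s + 8) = (s - 3)*(s + 2)*(s^2 + 5*s + 4) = (s - 3)*(s + 1)*(s + 2)*(s + 4)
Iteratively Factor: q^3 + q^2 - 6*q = (q - 2)*(q^2 + 3*q) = (q - 2)*(q + 3)*(q)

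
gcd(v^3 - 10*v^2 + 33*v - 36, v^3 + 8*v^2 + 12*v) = 1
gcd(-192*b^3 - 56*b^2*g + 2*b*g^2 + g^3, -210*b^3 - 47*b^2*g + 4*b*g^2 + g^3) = 6*b + g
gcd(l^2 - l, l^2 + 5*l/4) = l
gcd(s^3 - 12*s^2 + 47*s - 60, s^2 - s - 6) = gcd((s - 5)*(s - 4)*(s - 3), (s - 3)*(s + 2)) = s - 3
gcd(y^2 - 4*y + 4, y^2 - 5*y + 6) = y - 2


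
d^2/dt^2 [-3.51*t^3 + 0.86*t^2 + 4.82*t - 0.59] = 1.72 - 21.06*t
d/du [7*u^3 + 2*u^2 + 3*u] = 21*u^2 + 4*u + 3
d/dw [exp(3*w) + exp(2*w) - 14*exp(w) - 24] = (3*exp(2*w) + 2*exp(w) - 14)*exp(w)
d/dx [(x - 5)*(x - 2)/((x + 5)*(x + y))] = (-(x - 5)*(x - 2)*(x + 5) - (x - 5)*(x - 2)*(x + y) + (x + 5)*(x + y)*(2*x - 7))/((x + 5)^2*(x + y)^2)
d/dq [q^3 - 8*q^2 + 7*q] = 3*q^2 - 16*q + 7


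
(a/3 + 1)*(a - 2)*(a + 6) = a^3/3 + 7*a^2/3 - 12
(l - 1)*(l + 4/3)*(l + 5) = l^3 + 16*l^2/3 + l/3 - 20/3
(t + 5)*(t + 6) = t^2 + 11*t + 30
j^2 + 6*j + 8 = (j + 2)*(j + 4)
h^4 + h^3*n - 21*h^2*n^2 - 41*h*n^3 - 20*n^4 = (h - 5*n)*(h + n)^2*(h + 4*n)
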